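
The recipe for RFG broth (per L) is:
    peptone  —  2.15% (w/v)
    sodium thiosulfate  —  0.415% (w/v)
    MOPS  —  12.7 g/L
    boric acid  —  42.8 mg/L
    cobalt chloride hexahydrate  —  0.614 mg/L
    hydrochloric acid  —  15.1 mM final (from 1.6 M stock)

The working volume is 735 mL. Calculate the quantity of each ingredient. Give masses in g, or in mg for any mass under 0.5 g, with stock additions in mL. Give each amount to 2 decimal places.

Target volume = 735 mL = 0.735 L.
peptone: 2.15% w/v = 21.5 g/L → 21.5 × 0.735 L = 15.80 g
sodium thiosulfate: 0.415% w/v = 4.15 g/L → 4.15 × 0.735 L = 3.05 g
MOPS: 12.7 g/L × 0.735 L = 9.33 g
boric acid: 42.8 mg/L × 0.735 L = 31.46 mg
cobalt chloride hexahydrate: 0.614 mg/L × 0.735 L = 0.45 mg
hydrochloric acid: dilute stock: 15.1 mM × 735 mL ÷ 1600 mM = 6.94 mL

peptone 15.80 g; sodium thiosulfate 3.05 g; MOPS 9.33 g; boric acid 31.46 mg; cobalt chloride hexahydrate 0.45 mg; hydrochloric acid 6.94 mL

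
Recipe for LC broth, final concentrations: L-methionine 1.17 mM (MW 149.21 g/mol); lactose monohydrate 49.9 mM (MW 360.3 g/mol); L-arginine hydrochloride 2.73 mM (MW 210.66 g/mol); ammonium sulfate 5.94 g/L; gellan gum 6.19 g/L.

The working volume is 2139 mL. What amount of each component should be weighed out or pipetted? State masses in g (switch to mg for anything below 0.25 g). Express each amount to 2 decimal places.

Target volume = 2139 mL = 2.139 L.
L-methionine: 1.17 mmol/L × 149.21 g/mol × 2.139 L ÷ 1000 = 0.37 g
lactose monohydrate: 49.9 mmol/L × 360.3 g/mol × 2.139 L ÷ 1000 = 38.46 g
L-arginine hydrochloride: 2.73 mmol/L × 210.66 g/mol × 2.139 L ÷ 1000 = 1.23 g
ammonium sulfate: 5.94 g/L × 2.139 L = 12.71 g
gellan gum: 6.19 g/L × 2.139 L = 13.24 g

L-methionine 0.37 g; lactose monohydrate 38.46 g; L-arginine hydrochloride 1.23 g; ammonium sulfate 12.71 g; gellan gum 13.24 g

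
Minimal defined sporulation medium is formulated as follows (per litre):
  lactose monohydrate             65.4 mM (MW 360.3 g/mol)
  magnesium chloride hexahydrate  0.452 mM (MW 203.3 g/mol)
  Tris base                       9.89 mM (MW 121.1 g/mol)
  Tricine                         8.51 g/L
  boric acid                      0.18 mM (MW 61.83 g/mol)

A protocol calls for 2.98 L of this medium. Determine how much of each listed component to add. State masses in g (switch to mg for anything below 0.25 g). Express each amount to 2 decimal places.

lactose monohydrate 70.22 g; magnesium chloride hexahydrate 0.27 g; Tris base 3.57 g; Tricine 25.36 g; boric acid 33.17 mg

Working volume: 2.98 L.
lactose monohydrate: 65.4 mmol/L × 360.3 g/mol × 2.98 L ÷ 1000 = 70.22 g
magnesium chloride hexahydrate: 0.452 mmol/L × 203.3 g/mol × 2.98 L ÷ 1000 = 0.27 g
Tris base: 9.89 mmol/L × 121.1 g/mol × 2.98 L ÷ 1000 = 3.57 g
Tricine: 8.51 g/L × 2.98 L = 25.36 g
boric acid: 0.18 mmol/L × 61.83 mg/mmol × 2.98 L = 33.17 mg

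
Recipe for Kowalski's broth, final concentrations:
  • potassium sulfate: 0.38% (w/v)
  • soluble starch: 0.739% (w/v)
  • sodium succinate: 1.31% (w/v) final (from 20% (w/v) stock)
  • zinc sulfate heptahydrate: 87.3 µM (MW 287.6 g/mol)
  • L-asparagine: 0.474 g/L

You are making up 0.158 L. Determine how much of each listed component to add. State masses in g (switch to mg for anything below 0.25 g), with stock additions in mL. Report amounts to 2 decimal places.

Working volume: 0.158 L.
potassium sulfate: 0.38% w/v = 3.8 g/L → 3.8 × 0.158 L = 0.60 g
soluble starch: 0.739% w/v = 7.39 g/L → 7.39 × 0.158 L = 1.17 g
sodium succinate: V = C2·V2/C1 = 1.31% ÷ 20% × 158 mL = 10.35 mL
zinc sulfate heptahydrate: 87.3 µmol/L × 287.6 g/mol × 0.158 L ÷ 1000 = 3.97 mg
L-asparagine: 0.474 g/L × 0.158 L = 0.074892 g = 74.89 mg

potassium sulfate 0.60 g; soluble starch 1.17 g; sodium succinate 10.35 mL; zinc sulfate heptahydrate 3.97 mg; L-asparagine 74.89 mg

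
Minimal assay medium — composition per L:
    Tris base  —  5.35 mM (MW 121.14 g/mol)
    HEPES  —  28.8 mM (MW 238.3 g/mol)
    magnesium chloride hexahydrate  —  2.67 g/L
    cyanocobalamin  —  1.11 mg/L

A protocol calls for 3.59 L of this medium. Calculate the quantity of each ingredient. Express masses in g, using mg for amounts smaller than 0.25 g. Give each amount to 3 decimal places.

Working volume: 3.59 L.
Tris base: 5.35 mmol/L × 121.14 g/mol × 3.59 L ÷ 1000 = 2.327 g
HEPES: 28.8 mmol/L × 238.3 g/mol × 3.59 L ÷ 1000 = 24.638 g
magnesium chloride hexahydrate: 2.67 g/L × 3.59 L = 9.585 g
cyanocobalamin: 1.11 mg/L × 3.59 L = 3.985 mg

Tris base 2.327 g; HEPES 24.638 g; magnesium chloride hexahydrate 9.585 g; cyanocobalamin 3.985 mg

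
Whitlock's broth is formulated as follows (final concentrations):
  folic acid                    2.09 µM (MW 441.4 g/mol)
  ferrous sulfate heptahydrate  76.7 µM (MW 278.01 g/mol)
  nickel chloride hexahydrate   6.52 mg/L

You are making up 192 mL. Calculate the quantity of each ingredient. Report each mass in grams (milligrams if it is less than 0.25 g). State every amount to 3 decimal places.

folic acid 0.177 mg; ferrous sulfate heptahydrate 4.094 mg; nickel chloride hexahydrate 1.252 mg

Working volume: 192 mL = 0.192 L.
folic acid: 2.09 µmol/L × 441.4 g/mol × 0.192 L ÷ 1000 = 0.177 mg
ferrous sulfate heptahydrate: 76.7 µmol/L × 278.01 g/mol × 0.192 L ÷ 1000 = 4.094 mg
nickel chloride hexahydrate: 6.52 mg/L × 0.192 L = 1.252 mg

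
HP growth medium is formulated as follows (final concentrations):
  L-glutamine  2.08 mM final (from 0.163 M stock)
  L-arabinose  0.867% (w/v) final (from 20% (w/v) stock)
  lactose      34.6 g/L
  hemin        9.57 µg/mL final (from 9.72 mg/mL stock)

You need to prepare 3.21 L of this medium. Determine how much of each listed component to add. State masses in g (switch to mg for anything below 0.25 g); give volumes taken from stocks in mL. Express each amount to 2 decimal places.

L-glutamine 40.96 mL; L-arabinose 139.15 mL; lactose 111.07 g; hemin 3.16 mL

Scale factor relative to 1 L: 3.21.
L-glutamine: dilute stock: 2.08 mM × 3210 mL ÷ 163 mM = 40.96 mL
L-arabinose: C1V1 = C2V2 → 0.867% ÷ 20% × 3210 mL = 139.15 mL
lactose: 34.6 g/L × 3.21 L = 111.07 g
hemin: V = C2·V2/C1 = 9.57 µg/mL × 3210 mL ÷ 9720 µg/mL = 3.16 mL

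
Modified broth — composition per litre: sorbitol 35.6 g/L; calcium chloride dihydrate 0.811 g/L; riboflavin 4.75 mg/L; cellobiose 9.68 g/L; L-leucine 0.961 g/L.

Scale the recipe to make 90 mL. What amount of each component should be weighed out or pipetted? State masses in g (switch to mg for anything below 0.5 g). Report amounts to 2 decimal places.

Working volume: 90 mL = 0.09 L.
sorbitol: 35.6 g/L × 0.09 L = 3.20 g
calcium chloride dihydrate: 0.811 g/L × 0.09 L = 0.07299 g = 72.99 mg
riboflavin: 4.75 mg/L × 0.09 L = 0.43 mg
cellobiose: 9.68 g/L × 0.09 L = 0.87 g
L-leucine: 0.961 g/L × 0.09 L = 0.08649 g = 86.49 mg

sorbitol 3.20 g; calcium chloride dihydrate 72.99 mg; riboflavin 0.43 mg; cellobiose 0.87 g; L-leucine 86.49 mg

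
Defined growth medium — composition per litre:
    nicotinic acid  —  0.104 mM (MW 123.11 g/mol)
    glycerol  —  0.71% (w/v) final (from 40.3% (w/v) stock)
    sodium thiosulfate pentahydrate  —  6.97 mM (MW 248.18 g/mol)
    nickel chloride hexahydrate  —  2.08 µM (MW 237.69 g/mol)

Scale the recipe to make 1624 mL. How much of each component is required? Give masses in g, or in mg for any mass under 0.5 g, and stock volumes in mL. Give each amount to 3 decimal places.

nicotinic acid 20.793 mg; glycerol 28.611 mL; sodium thiosulfate pentahydrate 2.809 g; nickel chloride hexahydrate 0.803 mg

Target volume = 1624 mL = 1.624 L.
nicotinic acid: 0.104 mmol/L × 123.11 mg/mmol × 1.624 L = 20.793 mg
glycerol: C1V1 = C2V2 → 0.71% ÷ 40.3% × 1624 mL = 28.611 mL
sodium thiosulfate pentahydrate: 6.97 mmol/L × 248.18 g/mol × 1.624 L ÷ 1000 = 2.809 g
nickel chloride hexahydrate: 2.08 µmol/L × 237.69 g/mol × 1.624 L ÷ 1000 = 0.803 mg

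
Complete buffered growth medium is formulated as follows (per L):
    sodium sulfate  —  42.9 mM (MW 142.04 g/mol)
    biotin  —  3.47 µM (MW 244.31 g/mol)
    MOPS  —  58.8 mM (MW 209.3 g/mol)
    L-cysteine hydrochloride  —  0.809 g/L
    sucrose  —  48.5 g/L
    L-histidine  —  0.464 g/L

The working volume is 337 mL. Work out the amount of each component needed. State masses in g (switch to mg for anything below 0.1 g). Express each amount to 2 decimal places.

sodium sulfate 2.05 g; biotin 0.29 mg; MOPS 4.15 g; L-cysteine hydrochloride 0.27 g; sucrose 16.34 g; L-histidine 0.16 g

Scale factor relative to 1 L: 0.337.
sodium sulfate: 42.9 mmol/L × 142.04 g/mol × 0.337 L ÷ 1000 = 2.05 g
biotin: 3.47 µmol/L × 244.31 g/mol × 0.337 L ÷ 1000 = 0.29 mg
MOPS: 58.8 mmol/L × 209.3 g/mol × 0.337 L ÷ 1000 = 4.15 g
L-cysteine hydrochloride: 0.809 g/L × 0.337 L = 0.27 g
sucrose: 48.5 g/L × 0.337 L = 16.34 g
L-histidine: 0.464 g/L × 0.337 L = 0.16 g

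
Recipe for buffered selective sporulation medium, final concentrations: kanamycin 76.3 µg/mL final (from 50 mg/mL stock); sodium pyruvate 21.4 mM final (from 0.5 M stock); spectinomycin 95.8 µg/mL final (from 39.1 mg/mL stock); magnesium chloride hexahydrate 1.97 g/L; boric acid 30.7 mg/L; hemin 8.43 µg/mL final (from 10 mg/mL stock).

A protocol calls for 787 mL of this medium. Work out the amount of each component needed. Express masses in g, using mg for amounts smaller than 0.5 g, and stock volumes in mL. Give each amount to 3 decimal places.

Scale factor relative to 1 L: 0.787.
kanamycin: C1V1 = C2V2 → 76.3 µg/mL × 787 mL ÷ 50000 µg/mL = 1.201 mL
sodium pyruvate: dilute stock: 21.4 mM × 787 mL ÷ 500 mM = 33.684 mL
spectinomycin: V = C2·V2/C1 = 95.8 µg/mL × 787 mL ÷ 39100 µg/mL = 1.928 mL
magnesium chloride hexahydrate: 1.97 g/L × 0.787 L = 1.550 g
boric acid: 30.7 mg/L × 0.787 L = 24.161 mg
hemin: dilute stock: 8.43 µg/mL × 787 mL ÷ 10000 µg/mL = 0.663 mL

kanamycin 1.201 mL; sodium pyruvate 33.684 mL; spectinomycin 1.928 mL; magnesium chloride hexahydrate 1.550 g; boric acid 24.161 mg; hemin 0.663 mL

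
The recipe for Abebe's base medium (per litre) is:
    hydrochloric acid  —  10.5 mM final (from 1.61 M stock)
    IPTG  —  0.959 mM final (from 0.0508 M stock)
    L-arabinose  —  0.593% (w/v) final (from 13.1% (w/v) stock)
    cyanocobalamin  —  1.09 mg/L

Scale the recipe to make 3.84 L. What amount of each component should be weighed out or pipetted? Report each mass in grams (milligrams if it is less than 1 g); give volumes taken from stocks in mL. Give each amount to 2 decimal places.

Working volume: 3.84 L.
hydrochloric acid: C1V1 = C2V2 → 10.5 mM × 3840 mL ÷ 1610 mM = 25.04 mL
IPTG: dilute stock: 0.959 mM × 3840 mL ÷ 50.8 mM = 72.49 mL
L-arabinose: C1V1 = C2V2 → 0.593% ÷ 13.1% × 3840 mL = 173.83 mL
cyanocobalamin: 1.09 mg/L × 3.84 L = 4.19 mg

hydrochloric acid 25.04 mL; IPTG 72.49 mL; L-arabinose 173.83 mL; cyanocobalamin 4.19 mg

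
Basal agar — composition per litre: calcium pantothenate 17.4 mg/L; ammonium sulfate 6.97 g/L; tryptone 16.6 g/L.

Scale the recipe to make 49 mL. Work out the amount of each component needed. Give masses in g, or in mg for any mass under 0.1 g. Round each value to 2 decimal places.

calcium pantothenate 0.85 mg; ammonium sulfate 0.34 g; tryptone 0.81 g

Target volume = 49 mL = 0.049 L.
calcium pantothenate: 17.4 mg/L × 0.049 L = 0.85 mg
ammonium sulfate: 6.97 g/L × 0.049 L = 0.34 g
tryptone: 16.6 g/L × 0.049 L = 0.81 g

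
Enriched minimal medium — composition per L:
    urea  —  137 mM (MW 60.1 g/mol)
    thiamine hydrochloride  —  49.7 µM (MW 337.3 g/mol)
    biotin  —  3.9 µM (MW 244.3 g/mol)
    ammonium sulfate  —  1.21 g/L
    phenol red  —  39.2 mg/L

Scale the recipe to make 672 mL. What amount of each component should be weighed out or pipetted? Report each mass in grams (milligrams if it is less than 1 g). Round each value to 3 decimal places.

urea 5.533 g; thiamine hydrochloride 11.265 mg; biotin 0.640 mg; ammonium sulfate 813.120 mg; phenol red 26.342 mg

Scale factor relative to 1 L: 0.672.
urea: 137 mmol/L × 60.1 g/mol × 0.672 L ÷ 1000 = 5.533 g
thiamine hydrochloride: 49.7 µmol/L × 337.3 g/mol × 0.672 L ÷ 1000 = 11.265 mg
biotin: 3.9 µmol/L × 244.3 g/mol × 0.672 L ÷ 1000 = 0.640 mg
ammonium sulfate: 1.21 g/L × 0.672 L = 0.81312 g = 813.120 mg
phenol red: 39.2 mg/L × 0.672 L = 26.342 mg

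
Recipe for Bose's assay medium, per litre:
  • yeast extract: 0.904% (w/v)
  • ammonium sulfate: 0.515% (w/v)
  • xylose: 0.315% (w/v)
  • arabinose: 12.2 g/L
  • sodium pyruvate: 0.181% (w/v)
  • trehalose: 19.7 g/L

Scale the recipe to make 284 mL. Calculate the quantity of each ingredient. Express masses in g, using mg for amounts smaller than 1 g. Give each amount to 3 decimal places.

yeast extract 2.567 g; ammonium sulfate 1.463 g; xylose 894.600 mg; arabinose 3.465 g; sodium pyruvate 514.040 mg; trehalose 5.595 g

Scale factor relative to 1 L: 0.284.
yeast extract: 0.904% w/v = 9.04 g/L → 9.04 × 0.284 L = 2.567 g
ammonium sulfate: 0.515 g per 100 mL × 284 mL ÷ 100 = 1.463 g
xylose: 0.315% w/v = 3.15 g/L → 3.15 × 0.284 L = 0.8946 g = 894.600 mg
arabinose: 12.2 g/L × 0.284 L = 3.465 g
sodium pyruvate: 0.181% w/v = 1.81 g/L → 1.81 × 0.284 L = 0.51404 g = 514.040 mg
trehalose: 19.7 g/L × 0.284 L = 5.595 g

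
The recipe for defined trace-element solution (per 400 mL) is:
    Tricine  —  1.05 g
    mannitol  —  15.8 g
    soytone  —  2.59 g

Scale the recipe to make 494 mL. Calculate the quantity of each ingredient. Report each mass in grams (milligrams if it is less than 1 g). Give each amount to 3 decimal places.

Tricine 1.297 g; mannitol 19.513 g; soytone 3.199 g

Scale factor = 494 mL / 400 mL = 1.235.
Tricine: 1.05 g × (494 mL / 400 mL) = 1.297 g
mannitol: 15.8 g × (494 mL / 400 mL) = 19.513 g
soytone: 2.59 g × (494 mL / 400 mL) = 3.199 g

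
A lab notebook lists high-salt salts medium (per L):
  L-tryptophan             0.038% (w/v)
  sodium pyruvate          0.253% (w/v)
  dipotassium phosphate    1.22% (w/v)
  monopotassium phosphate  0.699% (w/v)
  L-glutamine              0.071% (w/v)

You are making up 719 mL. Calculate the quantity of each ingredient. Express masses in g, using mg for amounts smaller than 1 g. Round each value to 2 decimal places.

L-tryptophan 273.22 mg; sodium pyruvate 1.82 g; dipotassium phosphate 8.77 g; monopotassium phosphate 5.03 g; L-glutamine 510.49 mg

Working volume: 719 mL = 0.719 L.
L-tryptophan: 0.038 g per 100 mL × 719 mL ÷ 100 = 0.27322 g = 273.22 mg
sodium pyruvate: 0.253 g per 100 mL × 719 mL ÷ 100 = 1.82 g
dipotassium phosphate: 1.22% w/v = 12.2 g/L → 12.2 × 0.719 L = 8.77 g
monopotassium phosphate: 0.699% w/v = 6.99 g/L → 6.99 × 0.719 L = 5.03 g
L-glutamine: 0.071 g per 100 mL × 719 mL ÷ 100 = 0.51049 g = 510.49 mg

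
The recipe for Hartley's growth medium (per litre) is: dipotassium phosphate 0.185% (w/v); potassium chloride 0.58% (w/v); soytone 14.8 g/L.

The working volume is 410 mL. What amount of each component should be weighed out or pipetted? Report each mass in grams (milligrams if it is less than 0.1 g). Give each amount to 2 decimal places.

Scale factor relative to 1 L: 0.41.
dipotassium phosphate: 0.185% w/v = 1.85 g/L → 1.85 × 0.41 L = 0.76 g
potassium chloride: 0.58% w/v = 5.8 g/L → 5.8 × 0.41 L = 2.38 g
soytone: 14.8 g/L × 0.41 L = 6.07 g

dipotassium phosphate 0.76 g; potassium chloride 2.38 g; soytone 6.07 g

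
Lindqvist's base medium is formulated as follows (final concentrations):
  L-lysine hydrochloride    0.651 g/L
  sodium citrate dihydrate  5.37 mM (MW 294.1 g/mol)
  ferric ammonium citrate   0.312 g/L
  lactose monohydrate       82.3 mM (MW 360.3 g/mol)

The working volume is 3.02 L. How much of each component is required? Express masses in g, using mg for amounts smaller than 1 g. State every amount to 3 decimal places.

L-lysine hydrochloride 1.966 g; sodium citrate dihydrate 4.770 g; ferric ammonium citrate 942.240 mg; lactose monohydrate 89.551 g

Working volume: 3.02 L.
L-lysine hydrochloride: 0.651 g/L × 3.02 L = 1.966 g
sodium citrate dihydrate: 5.37 mmol/L × 294.1 g/mol × 3.02 L ÷ 1000 = 4.770 g
ferric ammonium citrate: 0.312 g/L × 3.02 L = 0.94224 g = 942.240 mg
lactose monohydrate: 82.3 mmol/L × 360.3 g/mol × 3.02 L ÷ 1000 = 89.551 g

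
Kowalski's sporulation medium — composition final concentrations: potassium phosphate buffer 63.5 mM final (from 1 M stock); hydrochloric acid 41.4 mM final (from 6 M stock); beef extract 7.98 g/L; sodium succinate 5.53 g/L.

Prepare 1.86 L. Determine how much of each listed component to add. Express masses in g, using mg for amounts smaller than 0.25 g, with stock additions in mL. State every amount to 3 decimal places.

potassium phosphate buffer 118.110 mL; hydrochloric acid 12.834 mL; beef extract 14.843 g; sodium succinate 10.286 g

Working volume: 1.86 L.
potassium phosphate buffer: V = C2·V2/C1 = 63.5 mM × 1860 mL ÷ 1000 mM = 118.110 mL
hydrochloric acid: V = C2·V2/C1 = 41.4 mM × 1860 mL ÷ 6000 mM = 12.834 mL
beef extract: 7.98 g/L × 1.86 L = 14.843 g
sodium succinate: 5.53 g/L × 1.86 L = 10.286 g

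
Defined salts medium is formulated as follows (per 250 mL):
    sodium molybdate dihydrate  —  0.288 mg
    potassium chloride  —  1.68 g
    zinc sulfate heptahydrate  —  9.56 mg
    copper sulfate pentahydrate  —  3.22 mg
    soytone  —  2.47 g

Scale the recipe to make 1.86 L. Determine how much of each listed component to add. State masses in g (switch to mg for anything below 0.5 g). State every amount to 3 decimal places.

Scale factor = 1860 mL / 250 mL = 7.44.
sodium molybdate dihydrate: 0.288 mg × (1860 mL / 250 mL) = 2.143 mg
potassium chloride: 1.68 g × (1860 mL / 250 mL) = 12.499 g
zinc sulfate heptahydrate: 9.56 mg × (1860 mL / 250 mL) = 71.126 mg
copper sulfate pentahydrate: 3.22 mg × (1860 mL / 250 mL) = 23.957 mg
soytone: 2.47 g × (1860 mL / 250 mL) = 18.377 g

sodium molybdate dihydrate 2.143 mg; potassium chloride 12.499 g; zinc sulfate heptahydrate 71.126 mg; copper sulfate pentahydrate 23.957 mg; soytone 18.377 g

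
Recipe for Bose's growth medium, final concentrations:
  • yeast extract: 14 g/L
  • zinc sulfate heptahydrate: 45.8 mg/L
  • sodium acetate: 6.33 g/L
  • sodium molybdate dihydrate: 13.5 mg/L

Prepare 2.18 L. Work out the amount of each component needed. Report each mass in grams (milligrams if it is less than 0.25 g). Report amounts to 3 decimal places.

Working volume: 2.18 L.
yeast extract: 14 g/L × 2.18 L = 30.520 g
zinc sulfate heptahydrate: 45.8 mg/L × 2.18 L = 99.844 mg
sodium acetate: 6.33 g/L × 2.18 L = 13.799 g
sodium molybdate dihydrate: 13.5 mg/L × 2.18 L = 29.430 mg

yeast extract 30.520 g; zinc sulfate heptahydrate 99.844 mg; sodium acetate 13.799 g; sodium molybdate dihydrate 29.430 mg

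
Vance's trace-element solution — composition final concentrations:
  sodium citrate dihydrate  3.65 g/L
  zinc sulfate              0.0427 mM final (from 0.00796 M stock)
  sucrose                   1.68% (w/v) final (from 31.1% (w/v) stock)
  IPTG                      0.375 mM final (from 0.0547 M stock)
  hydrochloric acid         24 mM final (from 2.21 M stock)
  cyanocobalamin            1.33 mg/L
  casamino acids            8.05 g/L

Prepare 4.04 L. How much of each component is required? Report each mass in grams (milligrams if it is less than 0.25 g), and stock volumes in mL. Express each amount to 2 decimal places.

sodium citrate dihydrate 14.75 g; zinc sulfate 21.67 mL; sucrose 218.24 mL; IPTG 27.70 mL; hydrochloric acid 43.87 mL; cyanocobalamin 5.37 mg; casamino acids 32.52 g

Working volume: 4.04 L.
sodium citrate dihydrate: 3.65 g/L × 4.04 L = 14.75 g
zinc sulfate: dilute stock: 0.0427 mM × 4040 mL ÷ 7.96 mM = 21.67 mL
sucrose: V = C2·V2/C1 = 1.68% ÷ 31.1% × 4040 mL = 218.24 mL
IPTG: dilute stock: 0.375 mM × 4040 mL ÷ 54.7 mM = 27.70 mL
hydrochloric acid: dilute stock: 24 mM × 4040 mL ÷ 2210 mM = 43.87 mL
cyanocobalamin: 1.33 mg/L × 4.04 L = 5.37 mg
casamino acids: 8.05 g/L × 4.04 L = 32.52 g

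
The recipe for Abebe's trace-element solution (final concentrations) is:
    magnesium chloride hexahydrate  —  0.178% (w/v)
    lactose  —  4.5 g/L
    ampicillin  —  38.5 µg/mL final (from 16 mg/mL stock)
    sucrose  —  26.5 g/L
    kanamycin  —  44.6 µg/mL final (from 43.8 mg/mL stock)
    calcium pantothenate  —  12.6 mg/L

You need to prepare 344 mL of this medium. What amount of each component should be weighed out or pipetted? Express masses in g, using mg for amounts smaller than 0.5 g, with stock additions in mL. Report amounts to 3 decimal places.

Target volume = 344 mL = 0.344 L.
magnesium chloride hexahydrate: 0.178 g per 100 mL × 344 mL ÷ 100 = 0.612 g
lactose: 4.5 g/L × 0.344 L = 1.548 g
ampicillin: C1V1 = C2V2 → 38.5 µg/mL × 344 mL ÷ 16000 µg/mL = 0.828 mL
sucrose: 26.5 g/L × 0.344 L = 9.116 g
kanamycin: dilute stock: 44.6 µg/mL × 344 mL ÷ 43800 µg/mL = 0.350 mL
calcium pantothenate: 12.6 mg/L × 0.344 L = 4.334 mg

magnesium chloride hexahydrate 0.612 g; lactose 1.548 g; ampicillin 0.828 mL; sucrose 9.116 g; kanamycin 0.350 mL; calcium pantothenate 4.334 mg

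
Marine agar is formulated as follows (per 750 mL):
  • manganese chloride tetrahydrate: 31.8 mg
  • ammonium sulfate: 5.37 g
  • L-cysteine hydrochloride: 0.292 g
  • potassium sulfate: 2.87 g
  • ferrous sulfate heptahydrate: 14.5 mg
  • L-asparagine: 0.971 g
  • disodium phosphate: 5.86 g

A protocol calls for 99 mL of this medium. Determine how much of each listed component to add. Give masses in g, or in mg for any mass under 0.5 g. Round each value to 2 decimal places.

manganese chloride tetrahydrate 4.20 mg; ammonium sulfate 0.71 g; L-cysteine hydrochloride 38.54 mg; potassium sulfate 378.84 mg; ferrous sulfate heptahydrate 1.91 mg; L-asparagine 128.17 mg; disodium phosphate 0.77 g

Scale factor = 99 mL / 750 mL = 0.132.
manganese chloride tetrahydrate: 31.8 mg × (99 mL / 750 mL) = 4.20 mg
ammonium sulfate: 5.37 g × (99 mL / 750 mL) = 0.71 g
L-cysteine hydrochloride: 0.292 g × (99 mL / 750 mL) = 0.038544 g = 38.54 mg
potassium sulfate: 2.87 g × (99 mL / 750 mL) = 0.37884 g = 378.84 mg
ferrous sulfate heptahydrate: 14.5 mg × (99 mL / 750 mL) = 1.91 mg
L-asparagine: 0.971 g × (99 mL / 750 mL) = 0.128172 g = 128.17 mg
disodium phosphate: 5.86 g × (99 mL / 750 mL) = 0.77 g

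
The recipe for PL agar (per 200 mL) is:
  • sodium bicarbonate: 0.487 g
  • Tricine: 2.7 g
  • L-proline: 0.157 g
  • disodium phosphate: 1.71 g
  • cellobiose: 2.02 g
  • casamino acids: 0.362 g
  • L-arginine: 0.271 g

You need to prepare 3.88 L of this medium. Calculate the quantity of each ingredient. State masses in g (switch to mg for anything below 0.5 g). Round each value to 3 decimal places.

sodium bicarbonate 9.448 g; Tricine 52.380 g; L-proline 3.046 g; disodium phosphate 33.174 g; cellobiose 39.188 g; casamino acids 7.023 g; L-arginine 5.257 g

Scale factor = 3880 mL / 200 mL = 19.4.
sodium bicarbonate: 0.487 g × (3880 mL / 200 mL) = 9.448 g
Tricine: 2.7 g × (3880 mL / 200 mL) = 52.380 g
L-proline: 0.157 g × (3880 mL / 200 mL) = 3.046 g
disodium phosphate: 1.71 g × (3880 mL / 200 mL) = 33.174 g
cellobiose: 2.02 g × (3880 mL / 200 mL) = 39.188 g
casamino acids: 0.362 g × (3880 mL / 200 mL) = 7.023 g
L-arginine: 0.271 g × (3880 mL / 200 mL) = 5.257 g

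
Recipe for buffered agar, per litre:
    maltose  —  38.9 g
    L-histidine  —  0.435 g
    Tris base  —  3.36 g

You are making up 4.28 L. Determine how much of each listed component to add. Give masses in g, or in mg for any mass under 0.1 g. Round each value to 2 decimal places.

Ratio of target to recipe volume: 4280 / 1000 = 4.28.
maltose: 38.9 g × (4280 mL / 1000 mL) = 166.49 g
L-histidine: 0.435 g × (4280 mL / 1000 mL) = 1.86 g
Tris base: 3.36 g × (4280 mL / 1000 mL) = 14.38 g

maltose 166.49 g; L-histidine 1.86 g; Tris base 14.38 g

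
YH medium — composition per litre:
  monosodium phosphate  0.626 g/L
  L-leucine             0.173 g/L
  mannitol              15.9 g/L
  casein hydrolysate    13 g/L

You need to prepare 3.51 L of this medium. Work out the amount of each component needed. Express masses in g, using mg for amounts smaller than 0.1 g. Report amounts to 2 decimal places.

monosodium phosphate 2.20 g; L-leucine 0.61 g; mannitol 55.81 g; casein hydrolysate 45.63 g

Working volume: 3.51 L.
monosodium phosphate: 0.626 g/L × 3.51 L = 2.20 g
L-leucine: 0.173 g/L × 3.51 L = 0.61 g
mannitol: 15.9 g/L × 3.51 L = 55.81 g
casein hydrolysate: 13 g/L × 3.51 L = 45.63 g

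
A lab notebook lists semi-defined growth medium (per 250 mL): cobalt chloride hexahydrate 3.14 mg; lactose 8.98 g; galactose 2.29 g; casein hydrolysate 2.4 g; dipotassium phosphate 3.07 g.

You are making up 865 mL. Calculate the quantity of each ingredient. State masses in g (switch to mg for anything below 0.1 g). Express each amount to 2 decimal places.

Scale factor = 865 mL / 250 mL = 3.46.
cobalt chloride hexahydrate: 3.14 mg × (865 mL / 250 mL) = 10.86 mg
lactose: 8.98 g × (865 mL / 250 mL) = 31.07 g
galactose: 2.29 g × (865 mL / 250 mL) = 7.92 g
casein hydrolysate: 2.4 g × (865 mL / 250 mL) = 8.30 g
dipotassium phosphate: 3.07 g × (865 mL / 250 mL) = 10.62 g

cobalt chloride hexahydrate 10.86 mg; lactose 31.07 g; galactose 7.92 g; casein hydrolysate 8.30 g; dipotassium phosphate 10.62 g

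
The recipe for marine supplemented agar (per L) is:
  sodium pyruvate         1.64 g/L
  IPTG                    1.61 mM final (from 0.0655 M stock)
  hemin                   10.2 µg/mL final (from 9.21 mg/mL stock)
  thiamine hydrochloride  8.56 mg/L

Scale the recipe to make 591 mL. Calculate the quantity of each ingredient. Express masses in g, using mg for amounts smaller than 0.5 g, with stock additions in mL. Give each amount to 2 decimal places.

sodium pyruvate 0.97 g; IPTG 14.53 mL; hemin 0.65 mL; thiamine hydrochloride 5.06 mg

Working volume: 591 mL = 0.591 L.
sodium pyruvate: 1.64 g/L × 0.591 L = 0.97 g
IPTG: V = C2·V2/C1 = 1.61 mM × 591 mL ÷ 65.5 mM = 14.53 mL
hemin: C1V1 = C2V2 → 10.2 µg/mL × 591 mL ÷ 9210 µg/mL = 0.65 mL
thiamine hydrochloride: 8.56 mg/L × 0.591 L = 5.06 mg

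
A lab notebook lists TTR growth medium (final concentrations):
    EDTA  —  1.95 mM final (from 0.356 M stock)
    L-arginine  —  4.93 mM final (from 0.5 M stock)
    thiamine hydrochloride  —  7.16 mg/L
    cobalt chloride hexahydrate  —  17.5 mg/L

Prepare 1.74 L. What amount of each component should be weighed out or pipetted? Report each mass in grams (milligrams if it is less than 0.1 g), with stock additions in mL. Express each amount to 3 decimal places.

Working volume: 1.74 L.
EDTA: V = C2·V2/C1 = 1.95 mM × 1740 mL ÷ 356 mM = 9.531 mL
L-arginine: C1V1 = C2V2 → 4.93 mM × 1740 mL ÷ 500 mM = 17.156 mL
thiamine hydrochloride: 7.16 mg/L × 1.74 L = 12.458 mg
cobalt chloride hexahydrate: 17.5 mg/L × 1.74 L = 30.450 mg

EDTA 9.531 mL; L-arginine 17.156 mL; thiamine hydrochloride 12.458 mg; cobalt chloride hexahydrate 30.450 mg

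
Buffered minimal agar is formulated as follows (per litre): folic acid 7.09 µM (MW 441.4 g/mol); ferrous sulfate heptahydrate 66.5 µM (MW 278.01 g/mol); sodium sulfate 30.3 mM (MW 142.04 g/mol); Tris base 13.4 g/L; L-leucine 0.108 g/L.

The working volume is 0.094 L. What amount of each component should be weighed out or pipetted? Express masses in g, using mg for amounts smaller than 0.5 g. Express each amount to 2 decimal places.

Working volume: 0.094 L.
folic acid: 7.09 µmol/L × 441.4 g/mol × 0.094 L ÷ 1000 = 0.29 mg
ferrous sulfate heptahydrate: 66.5 µmol/L × 278.01 g/mol × 0.094 L ÷ 1000 = 1.74 mg
sodium sulfate: 30.3 mmol/L × 142.04 mg/mmol × 0.094 L = 404.56 mg
Tris base: 13.4 g/L × 0.094 L = 1.26 g
L-leucine: 0.108 g/L × 0.094 L = 0.010152 g = 10.15 mg

folic acid 0.29 mg; ferrous sulfate heptahydrate 1.74 mg; sodium sulfate 404.56 mg; Tris base 1.26 g; L-leucine 10.15 mg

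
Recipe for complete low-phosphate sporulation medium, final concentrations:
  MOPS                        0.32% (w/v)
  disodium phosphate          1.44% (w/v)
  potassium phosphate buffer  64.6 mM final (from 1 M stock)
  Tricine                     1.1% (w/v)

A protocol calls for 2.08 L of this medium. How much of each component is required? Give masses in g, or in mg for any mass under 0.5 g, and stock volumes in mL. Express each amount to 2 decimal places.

MOPS 6.66 g; disodium phosphate 29.95 g; potassium phosphate buffer 134.37 mL; Tricine 22.88 g

Working volume: 2.08 L.
MOPS: 0.32% w/v = 3.2 g/L → 3.2 × 2.08 L = 6.66 g
disodium phosphate: 1.44% w/v = 14.4 g/L → 14.4 × 2.08 L = 29.95 g
potassium phosphate buffer: dilute stock: 64.6 mM × 2080 mL ÷ 1000 mM = 134.37 mL
Tricine: 1.1% w/v = 11 g/L → 11 × 2.08 L = 22.88 g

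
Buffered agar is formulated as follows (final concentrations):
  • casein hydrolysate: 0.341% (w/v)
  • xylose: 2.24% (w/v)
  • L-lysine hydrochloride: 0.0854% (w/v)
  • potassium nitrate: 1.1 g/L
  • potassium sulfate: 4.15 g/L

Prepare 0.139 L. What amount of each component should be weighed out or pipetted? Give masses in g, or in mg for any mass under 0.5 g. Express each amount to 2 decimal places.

Scale factor relative to 1 L: 0.139.
casein hydrolysate: 0.341 g per 100 mL × 139 mL ÷ 100 = 0.47399 g = 473.99 mg
xylose: 2.24% w/v = 22.4 g/L → 22.4 × 0.139 L = 3.11 g
L-lysine hydrochloride: 0.0854 g per 100 mL × 139 mL ÷ 100 = 0.118706 g = 118.71 mg
potassium nitrate: 1.1 g/L × 0.139 L = 0.1529 g = 152.90 mg
potassium sulfate: 4.15 g/L × 0.139 L = 0.58 g

casein hydrolysate 473.99 mg; xylose 3.11 g; L-lysine hydrochloride 118.71 mg; potassium nitrate 152.90 mg; potassium sulfate 0.58 g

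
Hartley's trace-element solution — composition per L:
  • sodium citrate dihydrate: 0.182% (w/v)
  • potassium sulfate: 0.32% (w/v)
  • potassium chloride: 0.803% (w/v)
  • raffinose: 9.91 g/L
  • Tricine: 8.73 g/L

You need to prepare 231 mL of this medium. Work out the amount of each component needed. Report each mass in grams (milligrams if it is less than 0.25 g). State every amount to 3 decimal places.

Scale factor relative to 1 L: 0.231.
sodium citrate dihydrate: 0.182% w/v = 1.82 g/L → 1.82 × 0.231 L = 0.420 g
potassium sulfate: 0.32% w/v = 3.2 g/L → 3.2 × 0.231 L = 0.739 g
potassium chloride: 0.803% w/v = 8.03 g/L → 8.03 × 0.231 L = 1.855 g
raffinose: 9.91 g/L × 0.231 L = 2.289 g
Tricine: 8.73 g/L × 0.231 L = 2.017 g

sodium citrate dihydrate 0.420 g; potassium sulfate 0.739 g; potassium chloride 1.855 g; raffinose 2.289 g; Tricine 2.017 g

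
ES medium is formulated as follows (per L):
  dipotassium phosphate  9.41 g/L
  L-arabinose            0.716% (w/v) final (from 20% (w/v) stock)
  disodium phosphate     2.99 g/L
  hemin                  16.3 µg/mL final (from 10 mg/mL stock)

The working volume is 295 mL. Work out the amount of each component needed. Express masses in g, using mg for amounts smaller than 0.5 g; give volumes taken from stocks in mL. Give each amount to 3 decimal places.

Target volume = 295 mL = 0.295 L.
dipotassium phosphate: 9.41 g/L × 0.295 L = 2.776 g
L-arabinose: C1V1 = C2V2 → 0.716% ÷ 20% × 295 mL = 10.561 mL
disodium phosphate: 2.99 g/L × 0.295 L = 0.882 g
hemin: C1V1 = C2V2 → 16.3 µg/mL × 295 mL ÷ 10000 µg/mL = 0.481 mL

dipotassium phosphate 2.776 g; L-arabinose 10.561 mL; disodium phosphate 0.882 g; hemin 0.481 mL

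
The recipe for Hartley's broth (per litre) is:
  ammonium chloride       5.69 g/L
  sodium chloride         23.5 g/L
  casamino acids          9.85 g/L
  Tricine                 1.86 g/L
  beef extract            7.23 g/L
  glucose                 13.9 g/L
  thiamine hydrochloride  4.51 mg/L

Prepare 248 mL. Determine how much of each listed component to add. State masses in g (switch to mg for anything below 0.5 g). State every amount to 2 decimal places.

ammonium chloride 1.41 g; sodium chloride 5.83 g; casamino acids 2.44 g; Tricine 461.28 mg; beef extract 1.79 g; glucose 3.45 g; thiamine hydrochloride 1.12 mg

Scale factor relative to 1 L: 0.248.
ammonium chloride: 5.69 g/L × 0.248 L = 1.41 g
sodium chloride: 23.5 g/L × 0.248 L = 5.83 g
casamino acids: 9.85 g/L × 0.248 L = 2.44 g
Tricine: 1.86 g/L × 0.248 L = 0.46128 g = 461.28 mg
beef extract: 7.23 g/L × 0.248 L = 1.79 g
glucose: 13.9 g/L × 0.248 L = 3.45 g
thiamine hydrochloride: 4.51 mg/L × 0.248 L = 1.12 mg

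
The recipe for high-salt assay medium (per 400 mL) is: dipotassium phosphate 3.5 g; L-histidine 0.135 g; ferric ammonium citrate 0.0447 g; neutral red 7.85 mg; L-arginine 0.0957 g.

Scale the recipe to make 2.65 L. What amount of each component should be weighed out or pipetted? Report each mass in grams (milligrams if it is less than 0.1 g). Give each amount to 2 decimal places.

Scale factor = 2650 mL / 400 mL = 6.625.
dipotassium phosphate: 3.5 g × (2650 mL / 400 mL) = 23.19 g
L-histidine: 0.135 g × (2650 mL / 400 mL) = 0.89 g
ferric ammonium citrate: 0.0447 g × (2650 mL / 400 mL) = 0.30 g
neutral red: 7.85 mg × (2650 mL / 400 mL) = 52.01 mg
L-arginine: 0.0957 g × (2650 mL / 400 mL) = 0.63 g

dipotassium phosphate 23.19 g; L-histidine 0.89 g; ferric ammonium citrate 0.30 g; neutral red 52.01 mg; L-arginine 0.63 g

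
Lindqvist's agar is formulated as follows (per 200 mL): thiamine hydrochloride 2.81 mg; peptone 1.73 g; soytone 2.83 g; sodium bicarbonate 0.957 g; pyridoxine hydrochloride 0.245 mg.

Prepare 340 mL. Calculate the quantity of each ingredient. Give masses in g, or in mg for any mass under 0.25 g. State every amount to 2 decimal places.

thiamine hydrochloride 4.78 mg; peptone 2.94 g; soytone 4.81 g; sodium bicarbonate 1.63 g; pyridoxine hydrochloride 0.42 mg

Scale factor = 340 mL / 200 mL = 1.7.
thiamine hydrochloride: 2.81 mg × (340 mL / 200 mL) = 4.78 mg
peptone: 1.73 g × (340 mL / 200 mL) = 2.94 g
soytone: 2.83 g × (340 mL / 200 mL) = 4.81 g
sodium bicarbonate: 0.957 g × (340 mL / 200 mL) = 1.63 g
pyridoxine hydrochloride: 0.245 mg × (340 mL / 200 mL) = 0.42 mg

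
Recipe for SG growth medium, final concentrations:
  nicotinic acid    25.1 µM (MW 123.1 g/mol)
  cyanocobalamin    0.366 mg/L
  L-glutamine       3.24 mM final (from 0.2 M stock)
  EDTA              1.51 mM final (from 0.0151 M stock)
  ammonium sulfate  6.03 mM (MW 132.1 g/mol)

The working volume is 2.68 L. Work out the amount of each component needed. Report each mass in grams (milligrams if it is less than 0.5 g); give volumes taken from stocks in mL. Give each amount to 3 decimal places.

nicotinic acid 8.281 mg; cyanocobalamin 0.981 mg; L-glutamine 43.416 mL; EDTA 268.000 mL; ammonium sulfate 2.135 g

Working volume: 2.68 L.
nicotinic acid: 25.1 µmol/L × 123.1 g/mol × 2.68 L ÷ 1000 = 8.281 mg
cyanocobalamin: 0.366 mg/L × 2.68 L = 0.981 mg
L-glutamine: dilute stock: 3.24 mM × 2680 mL ÷ 200 mM = 43.416 mL
EDTA: C1V1 = C2V2 → 1.51 mM × 2680 mL ÷ 15.1 mM = 268.000 mL
ammonium sulfate: 6.03 mmol/L × 132.1 g/mol × 2.68 L ÷ 1000 = 2.135 g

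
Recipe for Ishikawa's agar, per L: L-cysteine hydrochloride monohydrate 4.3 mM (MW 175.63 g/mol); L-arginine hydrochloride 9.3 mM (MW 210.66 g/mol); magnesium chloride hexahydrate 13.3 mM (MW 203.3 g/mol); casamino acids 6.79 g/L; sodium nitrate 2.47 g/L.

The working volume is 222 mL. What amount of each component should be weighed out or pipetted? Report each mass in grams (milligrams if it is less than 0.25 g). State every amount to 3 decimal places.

Working volume: 222 mL = 0.222 L.
L-cysteine hydrochloride monohydrate: 4.3 mmol/L × 175.63 mg/mmol × 0.222 L = 167.656 mg
L-arginine hydrochloride: 9.3 mmol/L × 210.66 g/mol × 0.222 L ÷ 1000 = 0.435 g
magnesium chloride hexahydrate: 13.3 mmol/L × 203.3 g/mol × 0.222 L ÷ 1000 = 0.600 g
casamino acids: 6.79 g/L × 0.222 L = 1.507 g
sodium nitrate: 2.47 g/L × 0.222 L = 0.548 g

L-cysteine hydrochloride monohydrate 167.656 mg; L-arginine hydrochloride 0.435 g; magnesium chloride hexahydrate 0.600 g; casamino acids 1.507 g; sodium nitrate 0.548 g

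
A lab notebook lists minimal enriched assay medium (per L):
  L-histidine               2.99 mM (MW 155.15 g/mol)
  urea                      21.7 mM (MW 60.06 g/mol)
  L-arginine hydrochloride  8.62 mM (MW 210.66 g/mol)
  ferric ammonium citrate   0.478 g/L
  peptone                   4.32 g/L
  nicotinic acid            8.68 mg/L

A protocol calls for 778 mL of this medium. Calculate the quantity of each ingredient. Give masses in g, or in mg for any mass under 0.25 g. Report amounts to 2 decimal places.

L-histidine 0.36 g; urea 1.01 g; L-arginine hydrochloride 1.41 g; ferric ammonium citrate 0.37 g; peptone 3.36 g; nicotinic acid 6.75 mg

Working volume: 778 mL = 0.778 L.
L-histidine: 2.99 mmol/L × 155.15 g/mol × 0.778 L ÷ 1000 = 0.36 g
urea: 21.7 mmol/L × 60.06 g/mol × 0.778 L ÷ 1000 = 1.01 g
L-arginine hydrochloride: 8.62 mmol/L × 210.66 g/mol × 0.778 L ÷ 1000 = 1.41 g
ferric ammonium citrate: 0.478 g/L × 0.778 L = 0.37 g
peptone: 4.32 g/L × 0.778 L = 3.36 g
nicotinic acid: 8.68 mg/L × 0.778 L = 6.75 mg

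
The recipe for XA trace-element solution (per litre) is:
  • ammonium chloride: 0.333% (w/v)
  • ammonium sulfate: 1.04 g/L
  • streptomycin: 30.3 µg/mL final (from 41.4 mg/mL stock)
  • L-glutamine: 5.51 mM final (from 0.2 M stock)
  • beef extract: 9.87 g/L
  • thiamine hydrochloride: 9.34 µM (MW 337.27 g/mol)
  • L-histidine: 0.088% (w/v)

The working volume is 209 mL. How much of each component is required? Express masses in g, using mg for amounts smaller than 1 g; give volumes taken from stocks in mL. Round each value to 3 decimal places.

ammonium chloride 695.970 mg; ammonium sulfate 217.360 mg; streptomycin 0.153 mL; L-glutamine 5.758 mL; beef extract 2.063 g; thiamine hydrochloride 0.658 mg; L-histidine 183.920 mg

Working volume: 209 mL = 0.209 L.
ammonium chloride: 0.333% w/v = 3.33 g/L → 3.33 × 0.209 L = 0.69597 g = 695.970 mg
ammonium sulfate: 1.04 g/L × 0.209 L = 0.21736 g = 217.360 mg
streptomycin: dilute stock: 30.3 µg/mL × 209 mL ÷ 41400 µg/mL = 0.153 mL
L-glutamine: dilute stock: 5.51 mM × 209 mL ÷ 200 mM = 5.758 mL
beef extract: 9.87 g/L × 0.209 L = 2.063 g
thiamine hydrochloride: 9.34 µmol/L × 337.27 g/mol × 0.209 L ÷ 1000 = 0.658 mg
L-histidine: 0.088 g per 100 mL × 209 mL ÷ 100 = 0.18392 g = 183.920 mg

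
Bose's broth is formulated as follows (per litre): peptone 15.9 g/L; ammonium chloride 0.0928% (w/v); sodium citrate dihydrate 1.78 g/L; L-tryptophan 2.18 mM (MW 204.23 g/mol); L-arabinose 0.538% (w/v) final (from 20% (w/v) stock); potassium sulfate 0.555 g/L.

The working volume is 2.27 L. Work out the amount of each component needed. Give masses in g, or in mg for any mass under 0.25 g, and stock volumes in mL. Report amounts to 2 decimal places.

peptone 36.09 g; ammonium chloride 2.11 g; sodium citrate dihydrate 4.04 g; L-tryptophan 1.01 g; L-arabinose 61.06 mL; potassium sulfate 1.26 g

Scale factor relative to 1 L: 2.27.
peptone: 15.9 g/L × 2.27 L = 36.09 g
ammonium chloride: 0.0928 g per 100 mL × 2270 mL ÷ 100 = 2.11 g
sodium citrate dihydrate: 1.78 g/L × 2.27 L = 4.04 g
L-tryptophan: 2.18 mmol/L × 204.23 g/mol × 2.27 L ÷ 1000 = 1.01 g
L-arabinose: V = C2·V2/C1 = 0.538% ÷ 20% × 2270 mL = 61.06 mL
potassium sulfate: 0.555 g/L × 2.27 L = 1.26 g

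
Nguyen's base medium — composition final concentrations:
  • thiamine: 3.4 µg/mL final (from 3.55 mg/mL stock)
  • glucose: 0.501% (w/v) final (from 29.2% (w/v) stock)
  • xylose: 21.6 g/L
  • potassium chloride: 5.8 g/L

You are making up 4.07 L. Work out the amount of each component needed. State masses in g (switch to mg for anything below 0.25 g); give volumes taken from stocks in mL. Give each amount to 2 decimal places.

Working volume: 4.07 L.
thiamine: C1V1 = C2V2 → 3.4 µg/mL × 4070 mL ÷ 3550 µg/mL = 3.90 mL
glucose: dilute stock: 0.501% ÷ 29.2% × 4070 mL = 69.83 mL
xylose: 21.6 g/L × 4.07 L = 87.91 g
potassium chloride: 5.8 g/L × 4.07 L = 23.61 g

thiamine 3.90 mL; glucose 69.83 mL; xylose 87.91 g; potassium chloride 23.61 g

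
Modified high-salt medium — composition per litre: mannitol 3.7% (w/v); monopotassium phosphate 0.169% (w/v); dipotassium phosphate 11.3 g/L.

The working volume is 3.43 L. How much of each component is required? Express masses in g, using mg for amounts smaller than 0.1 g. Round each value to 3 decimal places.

Working volume: 3.43 L.
mannitol: 3.7% w/v = 37 g/L → 37 × 3.43 L = 126.910 g
monopotassium phosphate: 0.169 g per 100 mL × 3430 mL ÷ 100 = 5.797 g
dipotassium phosphate: 11.3 g/L × 3.43 L = 38.759 g

mannitol 126.910 g; monopotassium phosphate 5.797 g; dipotassium phosphate 38.759 g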